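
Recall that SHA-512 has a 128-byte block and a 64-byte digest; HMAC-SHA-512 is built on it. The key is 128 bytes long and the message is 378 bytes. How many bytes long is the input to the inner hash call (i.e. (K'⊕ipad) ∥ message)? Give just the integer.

Key is 128 ≤ 128 bytes, zero-padded: |K'| = 128.
Inner input = (K'⊕ipad) ∥ m → 128 + 378 = 506 bytes.

506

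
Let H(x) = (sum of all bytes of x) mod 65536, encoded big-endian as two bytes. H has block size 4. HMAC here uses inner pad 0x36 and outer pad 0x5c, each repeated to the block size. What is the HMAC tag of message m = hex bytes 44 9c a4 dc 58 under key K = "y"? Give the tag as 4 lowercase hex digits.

Key "y" = 79 is 1 byte ≤ B = 4; zero-pad to 4 bytes: K' = 79 00 00 00.
K' ⊕ ipad = 4f 36 36 36.  K' ⊕ opad = 25 5c 5c 5c.
Inner input = (K'⊕ipad) ∥ m = 4f 36 36 36 ∥ 44 9c a4 dc 58.
Inner hash: sum = 79+54+54+54+68+156+164+220+88 = 937 → 03 a9.
Outer input = (K'⊕opad) ∥ inner = 25 5c 5c 5c ∥ 03 a9.
Outer hash (tag): sum = 37+92+92+92+3+169 = 485 → 01 e5.

01e5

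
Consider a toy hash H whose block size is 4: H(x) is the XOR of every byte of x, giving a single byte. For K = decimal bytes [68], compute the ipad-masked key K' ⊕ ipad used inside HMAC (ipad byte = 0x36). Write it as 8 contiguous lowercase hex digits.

72363636

Key decimal bytes [68] = 44 is 1 byte ≤ B = 4; zero-pad to 4 bytes: K' = 44 00 00 00.
XOR each byte with 0x36: 44⊕36=72, 00⊕36=36, 00⊕36=36, 00⊕36=36.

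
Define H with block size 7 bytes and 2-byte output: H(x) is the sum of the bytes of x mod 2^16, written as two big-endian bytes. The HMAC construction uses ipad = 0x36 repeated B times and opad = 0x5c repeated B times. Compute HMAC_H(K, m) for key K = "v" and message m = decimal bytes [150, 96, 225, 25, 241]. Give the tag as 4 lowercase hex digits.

02bb

Key "v" = 76 is 1 byte ≤ B = 7; zero-pad to 7 bytes: K' = 76 00 00 00 00 00 00.
K' ⊕ ipad = 40 36 36 36 36 36 36.  K' ⊕ opad = 2a 5c 5c 5c 5c 5c 5c.
Inner input = (K'⊕ipad) ∥ m = 40 36 36 36 36 36 36 ∥ 96 60 e1 19 f1.
Inner hash: sum = 64+54+54+54+54+54+54+150+96+225+25+241 = 1125 → 04 65.
Outer input = (K'⊕opad) ∥ inner = 2a 5c 5c 5c 5c 5c 5c ∥ 04 65.
Outer hash (tag): sum = 42+92+92+92+92+92+92+4+101 = 699 → 02 bb.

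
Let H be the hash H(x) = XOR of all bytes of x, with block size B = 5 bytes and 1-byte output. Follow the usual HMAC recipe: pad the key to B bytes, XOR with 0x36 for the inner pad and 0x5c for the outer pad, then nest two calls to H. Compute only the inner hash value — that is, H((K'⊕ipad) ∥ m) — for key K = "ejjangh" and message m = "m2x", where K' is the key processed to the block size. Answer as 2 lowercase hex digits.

Key "ejjangh" = 65 6a 6a 61 6e 67 68 is 7 bytes > B = 5, so hash it first: H(key) = 65, then zero-pad to 5 bytes: K' = 65 00 00 00 00.
K' ⊕ ipad = 53 36 36 36 36.
Inner input = 53 36 36 36 36 ∥ 6d 32 78.
Inner hash: XOR 53⊕36⊕36⊕36⊕36⊕6d⊕32⊕78 = 74.

74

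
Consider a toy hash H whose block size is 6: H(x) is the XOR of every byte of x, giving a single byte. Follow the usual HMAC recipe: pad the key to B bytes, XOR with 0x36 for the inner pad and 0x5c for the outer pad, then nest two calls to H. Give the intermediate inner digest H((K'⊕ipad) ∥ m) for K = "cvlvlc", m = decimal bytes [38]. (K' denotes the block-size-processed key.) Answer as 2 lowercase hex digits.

26

Key "cvlvlc" = 63 76 6c 76 6c 63 is exactly B = 6 bytes: K' = 63 76 6c 76 6c 63.
K' ⊕ ipad = 55 40 5a 40 5a 55.
Inner input = 55 40 5a 40 5a 55 ∥ 26.
Inner hash: XOR 55⊕40⊕5a⊕40⊕5a⊕55⊕26 = 26.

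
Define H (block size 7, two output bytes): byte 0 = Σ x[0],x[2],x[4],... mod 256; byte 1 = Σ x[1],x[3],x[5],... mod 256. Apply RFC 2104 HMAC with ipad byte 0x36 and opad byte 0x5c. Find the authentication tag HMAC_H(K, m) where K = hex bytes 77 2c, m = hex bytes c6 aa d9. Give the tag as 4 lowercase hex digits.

Key hex bytes 77 2c is 2 bytes ≤ B = 7; zero-pad to 7 bytes: K' = 77 2c 00 00 00 00 00.
K' ⊕ ipad = 41 1a 36 36 36 36 36.  K' ⊕ opad = 2b 70 5c 5c 5c 5c 5c.
Inner input = (K'⊕ipad) ∥ m = 41 1a 36 36 36 36 36 ∥ c6 aa d9.
Inner hash: even-index sum = 397 mod 256 = 141; odd-index sum = 549 mod 256 = 37 → 8d 25.
Outer input = (K'⊕opad) ∥ inner = 2b 70 5c 5c 5c 5c 5c ∥ 8d 25.
Outer hash (tag): even-index sum = 356 mod 256 = 100; odd-index sum = 437 mod 256 = 181 → 64 b5.

64b5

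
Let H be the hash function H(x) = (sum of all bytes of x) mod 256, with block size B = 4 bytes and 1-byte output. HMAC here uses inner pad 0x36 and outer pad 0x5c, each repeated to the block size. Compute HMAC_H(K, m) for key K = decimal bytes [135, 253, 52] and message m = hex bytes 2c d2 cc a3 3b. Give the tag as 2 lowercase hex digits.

9c

Key decimal bytes [135, 253, 52] = 87 fd 34 is 3 bytes ≤ B = 4; zero-pad to 4 bytes: K' = 87 fd 34 00.
K' ⊕ ipad = b1 cb 02 36.  K' ⊕ opad = db a1 68 5c.
Inner input = (K'⊕ipad) ∥ m = b1 cb 02 36 ∥ 2c d2 cc a3 3b.
Inner hash: sum = 177+203+2+54+44+210+204+163+59 = 1116; mod 256 = 92 → 5c.
Outer input = (K'⊕opad) ∥ inner = db a1 68 5c ∥ 5c.
Outer hash (tag): sum = 219+161+104+92+92 = 668; mod 256 = 156 → 9c.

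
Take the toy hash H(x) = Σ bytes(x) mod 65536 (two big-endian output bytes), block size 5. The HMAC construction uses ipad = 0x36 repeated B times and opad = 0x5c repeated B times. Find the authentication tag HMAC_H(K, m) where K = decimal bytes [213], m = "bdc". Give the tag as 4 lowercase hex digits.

Key decimal bytes [213] = d5 is 1 byte ≤ B = 5; zero-pad to 5 bytes: K' = d5 00 00 00 00.
K' ⊕ ipad = e3 36 36 36 36.  K' ⊕ opad = 89 5c 5c 5c 5c.
Inner input = (K'⊕ipad) ∥ m = e3 36 36 36 36 ∥ 62 64 63.
Inner hash: sum = 227+54+54+54+54+98+100+99 = 740 → 02 e4.
Outer input = (K'⊕opad) ∥ inner = 89 5c 5c 5c 5c ∥ 02 e4.
Outer hash (tag): sum = 137+92+92+92+92+2+228 = 735 → 02 df.

02df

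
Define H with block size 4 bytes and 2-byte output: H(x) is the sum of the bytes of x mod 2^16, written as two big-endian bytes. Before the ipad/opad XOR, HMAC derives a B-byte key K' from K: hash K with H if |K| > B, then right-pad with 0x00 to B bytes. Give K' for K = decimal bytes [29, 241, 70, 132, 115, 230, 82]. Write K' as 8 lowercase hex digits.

|K| = 7 > B = 4, so first hash the key.
H(K): sum = 29+241+70+132+115+230+82 = 899 → 03 83.
Zero-pad H(K) = 03 83 to 4 bytes: K' = 03 83 00 00.

03830000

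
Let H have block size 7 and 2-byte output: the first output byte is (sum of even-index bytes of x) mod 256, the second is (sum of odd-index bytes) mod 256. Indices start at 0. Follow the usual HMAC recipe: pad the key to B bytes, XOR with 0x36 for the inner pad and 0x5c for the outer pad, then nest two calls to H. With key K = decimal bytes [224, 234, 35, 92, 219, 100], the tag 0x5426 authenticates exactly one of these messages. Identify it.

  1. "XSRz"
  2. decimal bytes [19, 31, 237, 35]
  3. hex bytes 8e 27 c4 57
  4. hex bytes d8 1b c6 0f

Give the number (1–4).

Key decimal bytes [224, 234, 35, 92, 219, 100] = e0 ea 23 5c db 64 is 6 bytes ≤ B = 7; zero-pad to 7 bytes: K' = e0 ea 23 5c db 64 00.
K' ⊕ ipad = d6 dc 15 6a ed 52 36; K' ⊕ opad = bc b6 7f 00 87 38 5c.
m1: inner = H(d6 dc 15 6a ed 52 36 58 53 52 7a) = db 42; tag = H(bc b6 7f 00 87 38 5c db 42) = 60c9
m2: inner = H(d6 dc 15 6a ed 52 36 13 1f ed 23) = 50 98; tag = H(bc b6 7f 00 87 38 5c 50 98) = b63e
m3: inner = H(d6 dc 15 6a ed 52 36 8e 27 c4 57) = 8c ea; tag = H(bc b6 7f 00 87 38 5c 8c ea) = 087a
m4: inner = H(d6 dc 15 6a ed 52 36 d8 1b c6 0f) = 38 36; tag = H(bc b6 7f 00 87 38 5c 38 36) = 5426 ← matches

4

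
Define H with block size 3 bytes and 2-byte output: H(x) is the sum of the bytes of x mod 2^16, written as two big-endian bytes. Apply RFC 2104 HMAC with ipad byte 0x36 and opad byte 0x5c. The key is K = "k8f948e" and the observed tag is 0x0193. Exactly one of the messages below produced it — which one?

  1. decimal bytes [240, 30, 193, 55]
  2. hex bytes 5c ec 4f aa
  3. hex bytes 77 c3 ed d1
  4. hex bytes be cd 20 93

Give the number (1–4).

Key "k8f948e" = 6b 38 66 39 34 38 65 is 7 bytes > B = 3, so hash it first: H(key) = 02 13, then zero-pad to 3 bytes: K' = 02 13 00.
K' ⊕ ipad = 34 25 36; K' ⊕ opad = 5e 4f 5c.
m1: inner = H(34 25 36 f0 1e c1 37) = 02 95; tag = H(5e 4f 5c 02 95) = 01a0
m2: inner = H(34 25 36 5c ec 4f aa) = 02 d0; tag = H(5e 4f 5c 02 d0) = 01db
m3: inner = H(34 25 36 77 c3 ed d1) = 03 87; tag = H(5e 4f 5c 03 87) = 0193 ← matches
m4: inner = H(34 25 36 be cd 20 93) = 02 cd; tag = H(5e 4f 5c 02 cd) = 01d8

3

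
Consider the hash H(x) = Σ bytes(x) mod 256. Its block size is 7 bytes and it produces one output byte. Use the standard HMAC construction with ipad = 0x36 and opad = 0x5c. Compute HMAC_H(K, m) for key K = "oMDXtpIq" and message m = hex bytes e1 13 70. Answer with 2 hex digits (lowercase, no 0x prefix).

3a

Key "oMDXtpIq" = 6f 4d 44 58 74 70 49 71 is 8 bytes > B = 7, so hash it first: H(key) = f6, then zero-pad to 7 bytes: K' = f6 00 00 00 00 00 00.
K' ⊕ ipad = c0 36 36 36 36 36 36.  K' ⊕ opad = aa 5c 5c 5c 5c 5c 5c.
Inner input = (K'⊕ipad) ∥ m = c0 36 36 36 36 36 36 ∥ e1 13 70.
Inner hash: sum = 192+54+54+54+54+54+54+225+19+112 = 872; mod 256 = 104 → 68.
Outer input = (K'⊕opad) ∥ inner = aa 5c 5c 5c 5c 5c 5c ∥ 68.
Outer hash (tag): sum = 170+92+92+92+92+92+92+104 = 826; mod 256 = 58 → 3a.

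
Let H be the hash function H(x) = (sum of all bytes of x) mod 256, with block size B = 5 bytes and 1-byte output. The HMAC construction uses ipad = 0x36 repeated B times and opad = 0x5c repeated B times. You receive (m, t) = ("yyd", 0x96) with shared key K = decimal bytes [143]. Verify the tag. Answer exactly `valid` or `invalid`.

Key decimal bytes [143] = 8f is 1 byte ≤ B = 5; zero-pad to 5 bytes: K' = 8f 00 00 00 00.
K' ⊕ ipad = b9 36 36 36 36; K' ⊕ opad = d3 5c 5c 5c 5c.
Inner hash: sum = 185+54+54+54+54+121+121+100 = 743; mod 256 = 231 → e7.
Outer hash (recomputed tag): sum = 211+92+92+92+92+231 = 810; mod 256 = 42 → 2a.
Recomputed tag = 2a; claimed = 96 → mismatch.

invalid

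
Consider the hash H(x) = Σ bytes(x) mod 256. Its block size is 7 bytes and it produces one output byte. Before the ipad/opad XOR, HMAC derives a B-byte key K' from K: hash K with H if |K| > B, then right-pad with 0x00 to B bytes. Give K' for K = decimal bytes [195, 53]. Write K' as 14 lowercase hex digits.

c3350000000000

Key decimal bytes [195, 53] = c3 35 is 2 bytes ≤ B = 7; zero-pad to 7 bytes: K' = c3 35 00 00 00 00 00.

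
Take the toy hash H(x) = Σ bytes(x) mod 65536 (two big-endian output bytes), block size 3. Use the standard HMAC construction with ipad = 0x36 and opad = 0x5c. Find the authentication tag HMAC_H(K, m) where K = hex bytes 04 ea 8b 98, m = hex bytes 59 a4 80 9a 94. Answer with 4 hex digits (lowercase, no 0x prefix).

Key hex bytes 04 ea 8b 98 is 4 bytes > B = 3, so hash it first: H(key) = 02 11, then zero-pad to 3 bytes: K' = 02 11 00.
K' ⊕ ipad = 34 27 36.  K' ⊕ opad = 5e 4d 5c.
Inner input = (K'⊕ipad) ∥ m = 34 27 36 ∥ 59 a4 80 9a 94.
Inner hash: sum = 52+39+54+89+164+128+154+148 = 828 → 03 3c.
Outer input = (K'⊕opad) ∥ inner = 5e 4d 5c ∥ 03 3c.
Outer hash (tag): sum = 94+77+92+3+60 = 326 → 01 46.

0146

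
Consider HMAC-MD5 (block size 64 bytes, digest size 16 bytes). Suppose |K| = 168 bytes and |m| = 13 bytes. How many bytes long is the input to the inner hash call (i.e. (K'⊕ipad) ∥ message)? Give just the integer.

Key is 168 > 64 bytes, so it is hashed to 16 bytes then zero-padded to 64: |K'| = 64.
Inner input = (K'⊕ipad) ∥ m → 64 + 13 = 77 bytes.

77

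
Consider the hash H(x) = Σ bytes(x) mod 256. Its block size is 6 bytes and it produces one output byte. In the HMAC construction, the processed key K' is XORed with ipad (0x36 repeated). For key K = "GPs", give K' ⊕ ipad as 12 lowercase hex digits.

716645363636

Key "GPs" = 47 50 73 is 3 bytes ≤ B = 6; zero-pad to 6 bytes: K' = 47 50 73 00 00 00.
XOR each byte with 0x36: 47⊕36=71, 50⊕36=66, 73⊕36=45, 00⊕36=36, 00⊕36=36, 00⊕36=36.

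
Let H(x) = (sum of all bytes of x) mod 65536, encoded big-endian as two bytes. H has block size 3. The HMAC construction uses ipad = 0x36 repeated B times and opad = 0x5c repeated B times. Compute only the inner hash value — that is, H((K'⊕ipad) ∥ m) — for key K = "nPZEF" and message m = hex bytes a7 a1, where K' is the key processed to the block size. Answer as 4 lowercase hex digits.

Key "nPZEF" = 6e 50 5a 45 46 is 5 bytes > B = 3, so hash it first: H(key) = 01 a3, then zero-pad to 3 bytes: K' = 01 a3 00.
K' ⊕ ipad = 37 95 36.
Inner input = 37 95 36 ∥ a7 a1.
Inner hash: sum = 55+149+54+167+161 = 586 → 02 4a.

024a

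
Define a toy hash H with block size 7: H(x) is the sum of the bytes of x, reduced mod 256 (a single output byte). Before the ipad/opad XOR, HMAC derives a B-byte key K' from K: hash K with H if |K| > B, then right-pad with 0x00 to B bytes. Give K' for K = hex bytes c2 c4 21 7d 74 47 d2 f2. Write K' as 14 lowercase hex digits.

|K| = 8 > B = 7, so first hash the key.
H(K): sum = 194+196+33+125+116+71+210+242 = 1187; mod 256 = 163 → a3.
Zero-pad H(K) = a3 to 7 bytes: K' = a3 00 00 00 00 00 00.

a3000000000000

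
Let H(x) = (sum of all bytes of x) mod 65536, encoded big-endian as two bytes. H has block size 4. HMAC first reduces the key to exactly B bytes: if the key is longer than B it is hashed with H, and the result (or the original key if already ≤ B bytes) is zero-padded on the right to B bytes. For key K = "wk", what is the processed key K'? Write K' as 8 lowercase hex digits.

Key "wk" = 77 6b is 2 bytes ≤ B = 4; zero-pad to 4 bytes: K' = 77 6b 00 00.

776b0000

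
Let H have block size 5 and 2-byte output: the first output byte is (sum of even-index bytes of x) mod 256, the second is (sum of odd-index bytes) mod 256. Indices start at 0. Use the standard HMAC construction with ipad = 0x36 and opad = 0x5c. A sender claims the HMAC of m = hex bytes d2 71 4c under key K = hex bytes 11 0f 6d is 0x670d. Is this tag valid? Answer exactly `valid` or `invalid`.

Key hex bytes 11 0f 6d is 3 bytes ≤ B = 5; zero-pad to 5 bytes: K' = 11 0f 6d 00 00.
K' ⊕ ipad = 27 39 5b 36 36; K' ⊕ opad = 4d 53 31 5c 5c.
Inner hash: even-index sum = 297 mod 256 = 41; odd-index sum = 397 mod 256 = 141 → 29 8d.
Outer hash (recomputed tag): even-index sum = 359 mod 256 = 103; odd-index sum = 216 mod 256 = 216 → 67 d8.
Recomputed tag = 67d8; claimed = 670d → mismatch.

invalid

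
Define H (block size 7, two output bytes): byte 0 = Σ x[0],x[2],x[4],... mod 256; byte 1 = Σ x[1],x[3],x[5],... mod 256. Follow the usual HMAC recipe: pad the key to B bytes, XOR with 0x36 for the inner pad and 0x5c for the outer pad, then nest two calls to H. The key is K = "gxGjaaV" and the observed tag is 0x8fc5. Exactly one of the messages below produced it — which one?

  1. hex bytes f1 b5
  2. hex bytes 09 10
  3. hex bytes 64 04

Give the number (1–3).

Key "gxGjaaV" = 67 78 47 6a 61 61 56 is exactly B = 7 bytes: K' = 67 78 47 6a 61 61 56.
K' ⊕ ipad = 51 4e 71 5c 57 57 60; K' ⊕ opad = 3b 24 1b 36 3d 3d 0a.
m1: inner = H(51 4e 71 5c 57 57 60 f1 b5) = 2e f2; tag = H(3b 24 1b 36 3d 3d 0a 2e f2) = 8fc5 ← matches
m2: inner = H(51 4e 71 5c 57 57 60 09 10) = 89 0a; tag = H(3b 24 1b 36 3d 3d 0a 89 0a) = a720
m3: inner = H(51 4e 71 5c 57 57 60 64 04) = 7d 65; tag = H(3b 24 1b 36 3d 3d 0a 7d 65) = 0214

1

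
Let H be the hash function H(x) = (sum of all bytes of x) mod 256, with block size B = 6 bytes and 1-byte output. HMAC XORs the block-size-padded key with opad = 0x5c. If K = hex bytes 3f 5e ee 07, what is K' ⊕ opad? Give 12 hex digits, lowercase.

Key hex bytes 3f 5e ee 07 is 4 bytes ≤ B = 6; zero-pad to 6 bytes: K' = 3f 5e ee 07 00 00.
XOR each byte with 0x5c: 3f⊕5c=63, 5e⊕5c=02, ee⊕5c=b2, 07⊕5c=5b, 00⊕5c=5c, 00⊕5c=5c.

6302b25b5c5c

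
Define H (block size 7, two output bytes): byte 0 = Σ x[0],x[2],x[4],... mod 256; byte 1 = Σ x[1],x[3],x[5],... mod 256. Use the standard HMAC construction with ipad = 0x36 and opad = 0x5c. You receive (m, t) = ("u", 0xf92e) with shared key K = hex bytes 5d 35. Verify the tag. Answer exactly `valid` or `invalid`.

valid

Key hex bytes 5d 35 is 2 bytes ≤ B = 7; zero-pad to 7 bytes: K' = 5d 35 00 00 00 00 00.
K' ⊕ ipad = 6b 03 36 36 36 36 36; K' ⊕ opad = 01 69 5c 5c 5c 5c 5c.
Inner hash: even-index sum = 269 mod 256 = 13; odd-index sum = 228 mod 256 = 228 → 0d e4.
Outer hash (recomputed tag): even-index sum = 505 mod 256 = 249; odd-index sum = 302 mod 256 = 46 → f9 2e.
Recomputed tag = f92e; claimed = f92e → match.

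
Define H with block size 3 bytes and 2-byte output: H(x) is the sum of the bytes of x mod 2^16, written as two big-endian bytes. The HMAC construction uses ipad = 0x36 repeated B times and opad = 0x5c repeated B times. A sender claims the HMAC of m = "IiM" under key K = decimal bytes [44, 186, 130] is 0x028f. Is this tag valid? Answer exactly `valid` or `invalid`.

valid

Key decimal bytes [44, 186, 130] = 2c ba 82 is exactly B = 3 bytes: K' = 2c ba 82.
K' ⊕ ipad = 1a 8c b4; K' ⊕ opad = 70 e6 de.
Inner hash: sum = 26+140+180+73+105+77 = 601 → 02 59.
Outer hash (recomputed tag): sum = 112+230+222+2+89 = 655 → 02 8f.
Recomputed tag = 028f; claimed = 028f → match.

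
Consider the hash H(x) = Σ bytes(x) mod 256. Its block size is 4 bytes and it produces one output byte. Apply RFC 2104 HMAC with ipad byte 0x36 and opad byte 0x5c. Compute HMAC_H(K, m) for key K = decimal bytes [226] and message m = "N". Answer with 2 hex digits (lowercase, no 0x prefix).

Key decimal bytes [226] = e2 is 1 byte ≤ B = 4; zero-pad to 4 bytes: K' = e2 00 00 00.
K' ⊕ ipad = d4 36 36 36.  K' ⊕ opad = be 5c 5c 5c.
Inner input = (K'⊕ipad) ∥ m = d4 36 36 36 ∥ 4e.
Inner hash: sum = 212+54+54+54+78 = 452; mod 256 = 196 → c4.
Outer input = (K'⊕opad) ∥ inner = be 5c 5c 5c ∥ c4.
Outer hash (tag): sum = 190+92+92+92+196 = 662; mod 256 = 150 → 96.

96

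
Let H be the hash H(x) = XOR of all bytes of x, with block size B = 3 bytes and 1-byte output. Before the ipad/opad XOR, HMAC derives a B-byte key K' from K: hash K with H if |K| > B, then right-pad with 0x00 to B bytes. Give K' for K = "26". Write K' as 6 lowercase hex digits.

Key "26" = 32 36 is 2 bytes ≤ B = 3; zero-pad to 3 bytes: K' = 32 36 00.

323600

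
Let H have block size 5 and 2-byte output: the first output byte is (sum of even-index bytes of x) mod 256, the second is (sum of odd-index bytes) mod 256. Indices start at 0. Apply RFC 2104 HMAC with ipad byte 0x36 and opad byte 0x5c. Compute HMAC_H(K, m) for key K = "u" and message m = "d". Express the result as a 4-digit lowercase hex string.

b167

Key "u" = 75 is 1 byte ≤ B = 5; zero-pad to 5 bytes: K' = 75 00 00 00 00.
K' ⊕ ipad = 43 36 36 36 36.  K' ⊕ opad = 29 5c 5c 5c 5c.
Inner input = (K'⊕ipad) ∥ m = 43 36 36 36 36 ∥ 64.
Inner hash: even-index sum = 175 mod 256 = 175; odd-index sum = 208 mod 256 = 208 → af d0.
Outer input = (K'⊕opad) ∥ inner = 29 5c 5c 5c 5c ∥ af d0.
Outer hash (tag): even-index sum = 433 mod 256 = 177; odd-index sum = 359 mod 256 = 103 → b1 67.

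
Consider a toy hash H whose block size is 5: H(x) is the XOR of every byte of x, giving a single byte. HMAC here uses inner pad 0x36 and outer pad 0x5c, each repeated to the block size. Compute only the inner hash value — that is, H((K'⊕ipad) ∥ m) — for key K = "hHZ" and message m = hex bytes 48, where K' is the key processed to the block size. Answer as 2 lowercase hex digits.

Key "hHZ" = 68 48 5a is 3 bytes ≤ B = 5; zero-pad to 5 bytes: K' = 68 48 5a 00 00.
K' ⊕ ipad = 5e 7e 6c 36 36.
Inner input = 5e 7e 6c 36 36 ∥ 48.
Inner hash: XOR 5e⊕7e⊕6c⊕36⊕36⊕48 = 04.

04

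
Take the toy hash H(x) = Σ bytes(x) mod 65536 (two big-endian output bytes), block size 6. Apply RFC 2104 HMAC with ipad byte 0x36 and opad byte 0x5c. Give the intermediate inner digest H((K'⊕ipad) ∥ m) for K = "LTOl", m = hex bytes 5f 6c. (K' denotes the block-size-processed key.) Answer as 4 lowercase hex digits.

02e6

Key "LTOl" = 4c 54 4f 6c is 4 bytes ≤ B = 6; zero-pad to 6 bytes: K' = 4c 54 4f 6c 00 00.
K' ⊕ ipad = 7a 62 79 5a 36 36.
Inner input = 7a 62 79 5a 36 36 ∥ 5f 6c.
Inner hash: sum = 122+98+121+90+54+54+95+108 = 742 → 02 e6.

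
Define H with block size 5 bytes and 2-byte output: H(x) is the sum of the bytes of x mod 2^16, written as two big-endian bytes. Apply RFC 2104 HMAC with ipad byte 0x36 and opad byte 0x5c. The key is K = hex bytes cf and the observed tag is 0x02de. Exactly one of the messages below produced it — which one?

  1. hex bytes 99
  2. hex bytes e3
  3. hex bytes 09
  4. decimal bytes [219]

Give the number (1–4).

3

Key hex bytes cf is 1 byte ≤ B = 5; zero-pad to 5 bytes: K' = cf 00 00 00 00.
K' ⊕ ipad = f9 36 36 36 36; K' ⊕ opad = 93 5c 5c 5c 5c.
m1: inner = H(f9 36 36 36 36 99) = 02 6a; tag = H(93 5c 5c 5c 5c 02 6a) = 026f
m2: inner = H(f9 36 36 36 36 e3) = 02 b4; tag = H(93 5c 5c 5c 5c 02 b4) = 02b9
m3: inner = H(f9 36 36 36 36 09) = 01 da; tag = H(93 5c 5c 5c 5c 01 da) = 02de ← matches
m4: inner = H(f9 36 36 36 36 db) = 02 ac; tag = H(93 5c 5c 5c 5c 02 ac) = 02b1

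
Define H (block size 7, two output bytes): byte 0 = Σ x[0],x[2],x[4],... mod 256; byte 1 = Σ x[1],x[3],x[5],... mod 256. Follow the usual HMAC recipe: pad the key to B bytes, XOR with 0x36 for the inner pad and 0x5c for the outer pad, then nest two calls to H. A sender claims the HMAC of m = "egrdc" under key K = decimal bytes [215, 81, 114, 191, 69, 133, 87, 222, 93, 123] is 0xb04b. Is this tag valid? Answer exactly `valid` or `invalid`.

valid

Key decimal bytes [215, 81, 114, 191, 69, 133, 87, 222, 93, 123] = d7 51 72 bf 45 85 57 de 5d 7b is 10 bytes > B = 7, so hash it first: H(key) = 42 ee, then zero-pad to 7 bytes: K' = 42 ee 00 00 00 00 00.
K' ⊕ ipad = 74 d8 36 36 36 36 36; K' ⊕ opad = 1e b2 5c 5c 5c 5c 5c.
Inner hash: even-index sum = 481 mod 256 = 225; odd-index sum = 638 mod 256 = 126 → e1 7e.
Outer hash (recomputed tag): even-index sum = 432 mod 256 = 176; odd-index sum = 587 mod 256 = 75 → b0 4b.
Recomputed tag = b04b; claimed = b04b → match.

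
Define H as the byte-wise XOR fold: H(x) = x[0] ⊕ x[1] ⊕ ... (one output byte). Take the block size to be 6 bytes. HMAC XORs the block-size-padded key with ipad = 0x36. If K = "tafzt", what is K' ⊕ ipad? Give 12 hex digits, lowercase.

Key "tafzt" = 74 61 66 7a 74 is 5 bytes ≤ B = 6; zero-pad to 6 bytes: K' = 74 61 66 7a 74 00.
XOR each byte with 0x36: 74⊕36=42, 61⊕36=57, 66⊕36=50, 7a⊕36=4c, 74⊕36=42, 00⊕36=36.

4257504c4236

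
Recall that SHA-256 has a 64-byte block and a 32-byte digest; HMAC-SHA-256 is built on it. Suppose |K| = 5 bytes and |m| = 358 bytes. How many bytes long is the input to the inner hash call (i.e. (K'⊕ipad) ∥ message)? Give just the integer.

422

Key is 5 ≤ 64 bytes, zero-padded: |K'| = 64.
Inner input = (K'⊕ipad) ∥ m → 64 + 358 = 422 bytes.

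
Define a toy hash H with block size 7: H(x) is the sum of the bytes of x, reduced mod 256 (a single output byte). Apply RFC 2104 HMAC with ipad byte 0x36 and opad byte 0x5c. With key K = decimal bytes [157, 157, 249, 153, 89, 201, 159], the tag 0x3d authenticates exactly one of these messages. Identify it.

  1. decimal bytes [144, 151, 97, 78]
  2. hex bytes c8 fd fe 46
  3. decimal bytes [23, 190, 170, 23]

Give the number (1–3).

Key decimal bytes [157, 157, 249, 153, 89, 201, 159] = 9d 9d f9 99 59 c9 9f is exactly B = 7 bytes: K' = 9d 9d f9 99 59 c9 9f.
K' ⊕ ipad = ab ab cf af 6f ff a9; K' ⊕ opad = c1 c1 a5 c5 05 95 c3.
m1: inner = H(ab ab cf af 6f ff a9 90 97 61 4e) = c1; tag = H(c1 c1 a5 c5 05 95 c3 c1) = 0a
m2: inner = H(ab ab cf af 6f ff a9 c8 fd fe 46) = f4; tag = H(c1 c1 a5 c5 05 95 c3 f4) = 3d ← matches
m3: inner = H(ab ab cf af 6f ff a9 17 be aa 17) = 81; tag = H(c1 c1 a5 c5 05 95 c3 81) = ca

2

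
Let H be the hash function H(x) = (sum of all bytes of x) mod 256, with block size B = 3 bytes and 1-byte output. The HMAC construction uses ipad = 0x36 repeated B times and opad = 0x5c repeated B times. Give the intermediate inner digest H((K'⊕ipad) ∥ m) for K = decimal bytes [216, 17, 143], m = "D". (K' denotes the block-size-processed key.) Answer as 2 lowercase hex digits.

12

Key decimal bytes [216, 17, 143] = d8 11 8f is exactly B = 3 bytes: K' = d8 11 8f.
K' ⊕ ipad = ee 27 b9.
Inner input = ee 27 b9 ∥ 44.
Inner hash: sum = 238+39+185+68 = 530; mod 256 = 18 → 12.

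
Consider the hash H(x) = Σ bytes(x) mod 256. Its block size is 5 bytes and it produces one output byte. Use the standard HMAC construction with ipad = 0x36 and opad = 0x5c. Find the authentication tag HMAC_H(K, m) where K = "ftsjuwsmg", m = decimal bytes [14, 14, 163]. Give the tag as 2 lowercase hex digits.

Key "ftsjuwsmg" = 66 74 73 6a 75 77 73 6d 67 is 9 bytes > B = 5, so hash it first: H(key) = ea, then zero-pad to 5 bytes: K' = ea 00 00 00 00.
K' ⊕ ipad = dc 36 36 36 36.  K' ⊕ opad = b6 5c 5c 5c 5c.
Inner input = (K'⊕ipad) ∥ m = dc 36 36 36 36 ∥ 0e 0e a3.
Inner hash: sum = 220+54+54+54+54+14+14+163 = 627; mod 256 = 115 → 73.
Outer input = (K'⊕opad) ∥ inner = b6 5c 5c 5c 5c ∥ 73.
Outer hash (tag): sum = 182+92+92+92+92+115 = 665; mod 256 = 153 → 99.

99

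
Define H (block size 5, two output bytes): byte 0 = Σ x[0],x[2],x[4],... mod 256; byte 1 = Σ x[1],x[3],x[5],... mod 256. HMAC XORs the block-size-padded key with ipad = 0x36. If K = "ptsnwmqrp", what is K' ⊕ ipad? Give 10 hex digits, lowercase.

0df7363636

Key "ptsnwmqrp" = 70 74 73 6e 77 6d 71 72 70 is 9 bytes > B = 5, so hash it first: H(key) = 3b c1, then zero-pad to 5 bytes: K' = 3b c1 00 00 00.
XOR each byte with 0x36: 3b⊕36=0d, c1⊕36=f7, 00⊕36=36, 00⊕36=36, 00⊕36=36.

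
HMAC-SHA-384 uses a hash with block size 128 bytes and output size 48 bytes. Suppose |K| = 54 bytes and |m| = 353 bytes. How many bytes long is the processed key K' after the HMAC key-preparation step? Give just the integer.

128

Key is 54 ≤ 128 bytes, zero-padded: |K'| = 128.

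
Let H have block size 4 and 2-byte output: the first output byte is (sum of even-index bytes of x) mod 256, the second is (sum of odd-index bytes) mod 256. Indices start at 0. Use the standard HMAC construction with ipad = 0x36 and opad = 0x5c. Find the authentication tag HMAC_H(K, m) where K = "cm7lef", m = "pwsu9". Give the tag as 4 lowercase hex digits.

1aea

Key "cm7lef" = 63 6d 37 6c 65 66 is 6 bytes > B = 4, so hash it first: H(key) = ff 3f, then zero-pad to 4 bytes: K' = ff 3f 00 00.
K' ⊕ ipad = c9 09 36 36.  K' ⊕ opad = a3 63 5c 5c.
Inner input = (K'⊕ipad) ∥ m = c9 09 36 36 ∥ 70 77 73 75 39.
Inner hash: even-index sum = 539 mod 256 = 27; odd-index sum = 299 mod 256 = 43 → 1b 2b.
Outer input = (K'⊕opad) ∥ inner = a3 63 5c 5c ∥ 1b 2b.
Outer hash (tag): even-index sum = 282 mod 256 = 26; odd-index sum = 234 mod 256 = 234 → 1a ea.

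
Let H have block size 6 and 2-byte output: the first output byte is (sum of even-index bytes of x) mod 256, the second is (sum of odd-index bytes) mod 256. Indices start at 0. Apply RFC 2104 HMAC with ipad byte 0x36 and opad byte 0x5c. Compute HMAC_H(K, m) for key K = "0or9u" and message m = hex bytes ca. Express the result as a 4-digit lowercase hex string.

Key "0or9u" = 30 6f 72 39 75 is 5 bytes ≤ B = 6; zero-pad to 6 bytes: K' = 30 6f 72 39 75 00.
K' ⊕ ipad = 06 59 44 0f 43 36.  K' ⊕ opad = 6c 33 2e 65 29 5c.
Inner input = (K'⊕ipad) ∥ m = 06 59 44 0f 43 36 ∥ ca.
Inner hash: even-index sum = 343 mod 256 = 87; odd-index sum = 158 mod 256 = 158 → 57 9e.
Outer input = (K'⊕opad) ∥ inner = 6c 33 2e 65 29 5c ∥ 57 9e.
Outer hash (tag): even-index sum = 282 mod 256 = 26; odd-index sum = 402 mod 256 = 146 → 1a 92.

1a92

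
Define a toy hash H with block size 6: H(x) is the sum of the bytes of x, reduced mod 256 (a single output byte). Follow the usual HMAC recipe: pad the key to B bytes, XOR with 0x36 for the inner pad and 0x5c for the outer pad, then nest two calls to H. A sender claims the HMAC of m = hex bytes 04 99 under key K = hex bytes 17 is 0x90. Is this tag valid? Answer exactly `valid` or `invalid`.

invalid

Key hex bytes 17 is 1 byte ≤ B = 6; zero-pad to 6 bytes: K' = 17 00 00 00 00 00.
K' ⊕ ipad = 21 36 36 36 36 36; K' ⊕ opad = 4b 5c 5c 5c 5c 5c.
Inner hash: sum = 33+54+54+54+54+54+4+153 = 460; mod 256 = 204 → cc.
Outer hash (recomputed tag): sum = 75+92+92+92+92+92+204 = 739; mod 256 = 227 → e3.
Recomputed tag = e3; claimed = 90 → mismatch.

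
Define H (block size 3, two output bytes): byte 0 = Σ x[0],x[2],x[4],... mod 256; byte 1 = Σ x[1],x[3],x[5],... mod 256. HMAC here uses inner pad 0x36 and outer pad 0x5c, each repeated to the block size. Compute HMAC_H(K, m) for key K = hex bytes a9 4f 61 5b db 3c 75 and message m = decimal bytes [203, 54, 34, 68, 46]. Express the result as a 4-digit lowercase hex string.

Key hex bytes a9 4f 61 5b db 3c 75 is 7 bytes > B = 3, so hash it first: H(key) = 5a e6, then zero-pad to 3 bytes: K' = 5a e6 00.
K' ⊕ ipad = 6c d0 36.  K' ⊕ opad = 06 ba 5c.
Inner input = (K'⊕ipad) ∥ m = 6c d0 36 ∥ cb 36 22 44 2e.
Inner hash: even-index sum = 284 mod 256 = 28; odd-index sum = 491 mod 256 = 235 → 1c eb.
Outer input = (K'⊕opad) ∥ inner = 06 ba 5c ∥ 1c eb.
Outer hash (tag): even-index sum = 333 mod 256 = 77; odd-index sum = 214 mod 256 = 214 → 4d d6.

4dd6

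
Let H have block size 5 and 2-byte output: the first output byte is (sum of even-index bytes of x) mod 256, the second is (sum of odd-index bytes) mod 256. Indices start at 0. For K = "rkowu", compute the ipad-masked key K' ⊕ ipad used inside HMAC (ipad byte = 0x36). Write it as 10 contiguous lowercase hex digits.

Key "rkowu" = 72 6b 6f 77 75 is exactly B = 5 bytes: K' = 72 6b 6f 77 75.
XOR each byte with 0x36: 72⊕36=44, 6b⊕36=5d, 6f⊕36=59, 77⊕36=41, 75⊕36=43.

445d594143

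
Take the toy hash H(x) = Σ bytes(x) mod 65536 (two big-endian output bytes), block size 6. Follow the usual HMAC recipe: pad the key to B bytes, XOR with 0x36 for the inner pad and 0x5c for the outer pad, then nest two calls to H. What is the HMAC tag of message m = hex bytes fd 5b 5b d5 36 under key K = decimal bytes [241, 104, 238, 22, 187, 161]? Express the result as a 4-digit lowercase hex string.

04c5

Key decimal bytes [241, 104, 238, 22, 187, 161] = f1 68 ee 16 bb a1 is exactly B = 6 bytes: K' = f1 68 ee 16 bb a1.
K' ⊕ ipad = c7 5e d8 20 8d 97.  K' ⊕ opad = ad 34 b2 4a e7 fd.
Inner input = (K'⊕ipad) ∥ m = c7 5e d8 20 8d 97 ∥ fd 5b 5b d5 36.
Inner hash: sum = 199+94+216+32+141+151+253+91+91+213+54 = 1535 → 05 ff.
Outer input = (K'⊕opad) ∥ inner = ad 34 b2 4a e7 fd ∥ 05 ff.
Outer hash (tag): sum = 173+52+178+74+231+253+5+255 = 1221 → 04 c5.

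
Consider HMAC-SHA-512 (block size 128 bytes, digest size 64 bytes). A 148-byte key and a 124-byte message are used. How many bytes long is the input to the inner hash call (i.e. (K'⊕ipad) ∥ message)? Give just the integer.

252

Key is 148 > 128 bytes, so it is hashed to 64 bytes then zero-padded to 128: |K'| = 128.
Inner input = (K'⊕ipad) ∥ m → 128 + 124 = 252 bytes.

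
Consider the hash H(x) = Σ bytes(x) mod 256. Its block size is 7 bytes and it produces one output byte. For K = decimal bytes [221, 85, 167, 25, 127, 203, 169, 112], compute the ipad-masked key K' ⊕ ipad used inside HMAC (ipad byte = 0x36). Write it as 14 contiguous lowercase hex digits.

63363636363636

Key decimal bytes [221, 85, 167, 25, 127, 203, 169, 112] = dd 55 a7 19 7f cb a9 70 is 8 bytes > B = 7, so hash it first: H(key) = 55, then zero-pad to 7 bytes: K' = 55 00 00 00 00 00 00.
XOR each byte with 0x36: 55⊕36=63, 00⊕36=36, 00⊕36=36, 00⊕36=36, 00⊕36=36, 00⊕36=36, 00⊕36=36.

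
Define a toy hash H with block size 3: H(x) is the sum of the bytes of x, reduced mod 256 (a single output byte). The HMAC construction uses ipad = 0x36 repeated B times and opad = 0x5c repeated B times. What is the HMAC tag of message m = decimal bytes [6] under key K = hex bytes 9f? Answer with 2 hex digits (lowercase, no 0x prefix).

96

Key hex bytes 9f is 1 byte ≤ B = 3; zero-pad to 3 bytes: K' = 9f 00 00.
K' ⊕ ipad = a9 36 36.  K' ⊕ opad = c3 5c 5c.
Inner input = (K'⊕ipad) ∥ m = a9 36 36 ∥ 06.
Inner hash: sum = 169+54+54+6 = 283; mod 256 = 27 → 1b.
Outer input = (K'⊕opad) ∥ inner = c3 5c 5c ∥ 1b.
Outer hash (tag): sum = 195+92+92+27 = 406; mod 256 = 150 → 96.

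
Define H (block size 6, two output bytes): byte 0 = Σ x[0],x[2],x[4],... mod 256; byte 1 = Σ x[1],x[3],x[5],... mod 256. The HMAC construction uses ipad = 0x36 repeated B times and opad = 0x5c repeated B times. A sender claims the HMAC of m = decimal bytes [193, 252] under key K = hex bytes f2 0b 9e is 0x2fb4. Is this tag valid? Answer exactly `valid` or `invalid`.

valid

Key hex bytes f2 0b 9e is 3 bytes ≤ B = 6; zero-pad to 6 bytes: K' = f2 0b 9e 00 00 00.
K' ⊕ ipad = c4 3d a8 36 36 36; K' ⊕ opad = ae 57 c2 5c 5c 5c.
Inner hash: even-index sum = 611 mod 256 = 99; odd-index sum = 421 mod 256 = 165 → 63 a5.
Outer hash (recomputed tag): even-index sum = 559 mod 256 = 47; odd-index sum = 436 mod 256 = 180 → 2f b4.
Recomputed tag = 2fb4; claimed = 2fb4 → match.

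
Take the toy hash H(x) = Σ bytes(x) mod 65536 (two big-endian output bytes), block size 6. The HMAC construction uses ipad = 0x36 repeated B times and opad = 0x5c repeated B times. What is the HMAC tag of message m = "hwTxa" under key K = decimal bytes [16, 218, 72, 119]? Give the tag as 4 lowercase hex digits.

0216

Key decimal bytes [16, 218, 72, 119] = 10 da 48 77 is 4 bytes ≤ B = 6; zero-pad to 6 bytes: K' = 10 da 48 77 00 00.
K' ⊕ ipad = 26 ec 7e 41 36 36.  K' ⊕ opad = 4c 86 14 2b 5c 5c.
Inner input = (K'⊕ipad) ∥ m = 26 ec 7e 41 36 36 ∥ 68 77 54 78 61.
Inner hash: sum = 38+236+126+65+54+54+104+119+84+120+97 = 1097 → 04 49.
Outer input = (K'⊕opad) ∥ inner = 4c 86 14 2b 5c 5c ∥ 04 49.
Outer hash (tag): sum = 76+134+20+43+92+92+4+73 = 534 → 02 16.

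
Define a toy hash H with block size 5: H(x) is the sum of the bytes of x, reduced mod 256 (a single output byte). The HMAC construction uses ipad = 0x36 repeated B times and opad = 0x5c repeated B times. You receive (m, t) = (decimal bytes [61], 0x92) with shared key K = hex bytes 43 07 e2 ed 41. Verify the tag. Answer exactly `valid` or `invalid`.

invalid

Key hex bytes 43 07 e2 ed 41 is exactly B = 5 bytes: K' = 43 07 e2 ed 41.
K' ⊕ ipad = 75 31 d4 db 77; K' ⊕ opad = 1f 5b be b1 1d.
Inner hash: sum = 117+49+212+219+119+61 = 777; mod 256 = 9 → 09.
Outer hash (recomputed tag): sum = 31+91+190+177+29+9 = 527; mod 256 = 15 → 0f.
Recomputed tag = 0f; claimed = 92 → mismatch.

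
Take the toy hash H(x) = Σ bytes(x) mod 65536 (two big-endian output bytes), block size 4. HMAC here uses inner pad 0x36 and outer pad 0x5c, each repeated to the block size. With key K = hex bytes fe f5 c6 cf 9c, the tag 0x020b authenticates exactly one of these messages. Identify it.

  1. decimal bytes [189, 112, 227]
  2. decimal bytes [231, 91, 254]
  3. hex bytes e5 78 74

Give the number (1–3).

Key hex bytes fe f5 c6 cf 9c is 5 bytes > B = 4, so hash it first: H(key) = 04 24, then zero-pad to 4 bytes: K' = 04 24 00 00.
K' ⊕ ipad = 32 12 36 36; K' ⊕ opad = 58 78 5c 5c.
m1: inner = H(32 12 36 36 bd 70 e3) = 02 c0; tag = H(58 78 5c 5c 02 c0) = 024a
m2: inner = H(32 12 36 36 e7 5b fe) = 02 f0; tag = H(58 78 5c 5c 02 f0) = 027a
m3: inner = H(32 12 36 36 e5 78 74) = 02 81; tag = H(58 78 5c 5c 02 81) = 020b ← matches

3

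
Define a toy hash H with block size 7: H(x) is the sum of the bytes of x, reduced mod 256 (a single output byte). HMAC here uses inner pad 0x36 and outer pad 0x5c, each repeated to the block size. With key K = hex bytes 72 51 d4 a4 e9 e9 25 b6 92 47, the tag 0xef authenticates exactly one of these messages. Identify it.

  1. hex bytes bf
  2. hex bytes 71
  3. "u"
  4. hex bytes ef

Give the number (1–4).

Key hex bytes 72 51 d4 a4 e9 e9 25 b6 92 47 is 10 bytes > B = 7, so hash it first: H(key) = c1, then zero-pad to 7 bytes: K' = c1 00 00 00 00 00 00.
K' ⊕ ipad = f7 36 36 36 36 36 36; K' ⊕ opad = 9d 5c 5c 5c 5c 5c 5c.
m1: inner = H(f7 36 36 36 36 36 36 bf) = fa; tag = H(9d 5c 5c 5c 5c 5c 5c fa) = bf
m2: inner = H(f7 36 36 36 36 36 36 71) = ac; tag = H(9d 5c 5c 5c 5c 5c 5c ac) = 71
m3: inner = H(f7 36 36 36 36 36 36 75) = b0; tag = H(9d 5c 5c 5c 5c 5c 5c b0) = 75
m4: inner = H(f7 36 36 36 36 36 36 ef) = 2a; tag = H(9d 5c 5c 5c 5c 5c 5c 2a) = ef ← matches

4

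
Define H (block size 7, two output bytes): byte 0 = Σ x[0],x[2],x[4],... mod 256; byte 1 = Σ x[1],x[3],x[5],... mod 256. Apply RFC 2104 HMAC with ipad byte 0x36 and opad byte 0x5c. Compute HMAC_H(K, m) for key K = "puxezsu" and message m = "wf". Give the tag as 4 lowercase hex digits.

f11a

Key "puxezsu" = 70 75 78 65 7a 73 75 is exactly B = 7 bytes: K' = 70 75 78 65 7a 73 75.
K' ⊕ ipad = 46 43 4e 53 4c 45 43.  K' ⊕ opad = 2c 29 24 39 26 2f 29.
Inner input = (K'⊕ipad) ∥ m = 46 43 4e 53 4c 45 43 ∥ 77 66.
Inner hash: even-index sum = 393 mod 256 = 137; odd-index sum = 338 mod 256 = 82 → 89 52.
Outer input = (K'⊕opad) ∥ inner = 2c 29 24 39 26 2f 29 ∥ 89 52.
Outer hash (tag): even-index sum = 241 mod 256 = 241; odd-index sum = 282 mod 256 = 26 → f1 1a.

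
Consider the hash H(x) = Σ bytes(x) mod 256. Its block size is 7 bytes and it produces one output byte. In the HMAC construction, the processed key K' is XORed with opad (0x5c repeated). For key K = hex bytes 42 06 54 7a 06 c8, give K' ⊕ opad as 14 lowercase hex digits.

Key hex bytes 42 06 54 7a 06 c8 is 6 bytes ≤ B = 7; zero-pad to 7 bytes: K' = 42 06 54 7a 06 c8 00.
XOR each byte with 0x5c: 42⊕5c=1e, 06⊕5c=5a, 54⊕5c=08, 7a⊕5c=26, 06⊕5c=5a, c8⊕5c=94, 00⊕5c=5c.

1e5a08265a945c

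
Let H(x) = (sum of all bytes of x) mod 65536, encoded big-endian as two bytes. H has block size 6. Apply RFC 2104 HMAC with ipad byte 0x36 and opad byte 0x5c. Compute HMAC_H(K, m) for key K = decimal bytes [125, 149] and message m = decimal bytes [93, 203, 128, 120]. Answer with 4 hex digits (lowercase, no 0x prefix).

Key decimal bytes [125, 149] = 7d 95 is 2 bytes ≤ B = 6; zero-pad to 6 bytes: K' = 7d 95 00 00 00 00.
K' ⊕ ipad = 4b a3 36 36 36 36.  K' ⊕ opad = 21 c9 5c 5c 5c 5c.
Inner input = (K'⊕ipad) ∥ m = 4b a3 36 36 36 36 ∥ 5d cb 80 78.
Inner hash: sum = 75+163+54+54+54+54+93+203+128+120 = 998 → 03 e6.
Outer input = (K'⊕opad) ∥ inner = 21 c9 5c 5c 5c 5c ∥ 03 e6.
Outer hash (tag): sum = 33+201+92+92+92+92+3+230 = 835 → 03 43.

0343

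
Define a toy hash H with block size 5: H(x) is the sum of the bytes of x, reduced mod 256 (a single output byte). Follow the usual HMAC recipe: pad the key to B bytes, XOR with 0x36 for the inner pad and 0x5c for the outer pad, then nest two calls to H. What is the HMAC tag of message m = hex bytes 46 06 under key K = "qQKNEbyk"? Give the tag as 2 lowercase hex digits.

Key "qQKNEbyk" = 71 51 4b 4e 45 62 79 6b is 8 bytes > B = 5, so hash it first: H(key) = e6, then zero-pad to 5 bytes: K' = e6 00 00 00 00.
K' ⊕ ipad = d0 36 36 36 36.  K' ⊕ opad = ba 5c 5c 5c 5c.
Inner input = (K'⊕ipad) ∥ m = d0 36 36 36 36 ∥ 46 06.
Inner hash: sum = 208+54+54+54+54+70+6 = 500; mod 256 = 244 → f4.
Outer input = (K'⊕opad) ∥ inner = ba 5c 5c 5c 5c ∥ f4.
Outer hash (tag): sum = 186+92+92+92+92+244 = 798; mod 256 = 30 → 1e.

1e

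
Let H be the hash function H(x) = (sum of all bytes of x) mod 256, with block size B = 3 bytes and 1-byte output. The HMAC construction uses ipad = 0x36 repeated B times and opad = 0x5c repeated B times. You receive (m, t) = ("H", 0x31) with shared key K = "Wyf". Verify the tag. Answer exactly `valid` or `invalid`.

Key "Wyf" = 57 79 66 is exactly B = 3 bytes: K' = 57 79 66.
K' ⊕ ipad = 61 4f 50; K' ⊕ opad = 0b 25 3a.
Inner hash: sum = 97+79+80+72 = 328; mod 256 = 72 → 48.
Outer hash (recomputed tag): sum = 11+37+58+72 = 178 → b2.
Recomputed tag = b2; claimed = 31 → mismatch.

invalid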